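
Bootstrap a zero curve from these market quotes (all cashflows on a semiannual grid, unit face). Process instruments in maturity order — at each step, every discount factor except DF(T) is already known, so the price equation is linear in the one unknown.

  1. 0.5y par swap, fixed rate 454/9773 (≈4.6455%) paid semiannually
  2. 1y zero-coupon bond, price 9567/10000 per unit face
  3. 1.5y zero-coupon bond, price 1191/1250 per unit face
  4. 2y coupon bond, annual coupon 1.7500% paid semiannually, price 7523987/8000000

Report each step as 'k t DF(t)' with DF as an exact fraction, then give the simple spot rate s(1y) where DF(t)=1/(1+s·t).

step 1 [0.5y] swap r/2=227/9773: DF=(1 − 227/9773·(0))/(1+227/9773) = 9773/10000 ≈ 0.977300
step 2 [1y] zero: DF = P = 9567/10000 ≈ 0.956700
step 3 [1.5y] zero: DF = P = 1191/1250 ≈ 0.952800
step 4 [2y] bond c/2=7/800: DF=(7523987/8000000 − 7/800·(0.977300+0.956700+0.952800))/(1+7/800) = 9073/10000 ≈ 0.907300

1 1/2 9773/10000
2 1 9567/10000
3 3/2 1191/1250
4 2 9073/10000
s(1y) = (1/(9567/10000) − 1)/(1) = 433/9567 ≈ 4.5260%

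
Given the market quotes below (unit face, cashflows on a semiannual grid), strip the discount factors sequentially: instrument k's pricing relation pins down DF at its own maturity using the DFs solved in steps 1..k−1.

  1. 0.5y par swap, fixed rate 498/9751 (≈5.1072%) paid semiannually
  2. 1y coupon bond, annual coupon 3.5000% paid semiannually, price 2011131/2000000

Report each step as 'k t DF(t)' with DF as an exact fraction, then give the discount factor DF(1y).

step 1 [0.5y] swap r/2=249/9751: DF=(1 − 249/9751·(0))/(1+249/9751) = 9751/10000 ≈ 0.975100
step 2 [1y] bond c/2=7/400: DF=(2011131/2000000 − 7/400·(0.975100))/(1+7/400) = 1943/2000 ≈ 0.971500

1 1/2 9751/10000
2 1 1943/2000
DF(1y) = 1943/2000 ≈ 0.971500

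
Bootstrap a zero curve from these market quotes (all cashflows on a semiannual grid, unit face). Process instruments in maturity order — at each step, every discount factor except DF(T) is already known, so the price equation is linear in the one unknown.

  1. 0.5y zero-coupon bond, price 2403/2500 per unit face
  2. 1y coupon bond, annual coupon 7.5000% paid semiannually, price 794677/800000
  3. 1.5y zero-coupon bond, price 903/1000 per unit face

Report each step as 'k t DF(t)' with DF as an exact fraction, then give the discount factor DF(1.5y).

step 1 [0.5y] zero: DF = P = 2403/2500 ≈ 0.961200
step 2 [1y] bond c/2=3/80: DF=(794677/800000 − 3/80·(0.961200))/(1+3/80) = 9227/10000 ≈ 0.922700
step 3 [1.5y] zero: DF = P = 903/1000 ≈ 0.903000

1 1/2 2403/2500
2 1 9227/10000
3 3/2 903/1000
DF(1.5y) = 903/1000 ≈ 0.903000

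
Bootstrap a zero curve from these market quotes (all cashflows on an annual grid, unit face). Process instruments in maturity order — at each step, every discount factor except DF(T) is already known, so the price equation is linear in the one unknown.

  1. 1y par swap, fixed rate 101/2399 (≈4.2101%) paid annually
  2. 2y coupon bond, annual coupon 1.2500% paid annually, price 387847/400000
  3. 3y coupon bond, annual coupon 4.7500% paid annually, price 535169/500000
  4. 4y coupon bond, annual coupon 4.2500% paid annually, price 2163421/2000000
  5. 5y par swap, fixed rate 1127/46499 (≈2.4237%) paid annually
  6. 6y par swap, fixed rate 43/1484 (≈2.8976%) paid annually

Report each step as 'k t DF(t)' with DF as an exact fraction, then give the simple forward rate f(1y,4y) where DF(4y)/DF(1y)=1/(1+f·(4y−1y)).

1 1 2399/2500
2 2 4729/5000
3 3 4677/5000
4 4 4609/5000
5 5 8873/10000
6 6 8409/10000
f(1y,4y) = ((2399/2500)/(4609/5000) − 1)/(3) = 63/4609 ≈ 1.3669%

step 1 [1y] swap r/1=101/2399: DF=(1 − 101/2399·(0))/(1+101/2399) = 2399/2500 ≈ 0.959600
step 2 [2y] bond c/1=1/80: DF=(387847/400000 − 1/80·(0.959600))/(1+1/80) = 4729/5000 ≈ 0.945800
step 3 [3y] bond c/1=19/400: DF=(535169/500000 − 19/400·(0.959600+0.945800))/(1+19/400) = 4677/5000 ≈ 0.935400
step 4 [4y] bond c/1=17/400: DF=(2163421/2000000 − 17/400·(0.959600+0.945800+0.935400))/(1+17/400) = 4609/5000 ≈ 0.921800
step 5 [5y] swap r/1=1127/46499: DF=(1 − 1127/46499·(0.959600+0.945800+0.935400+0.921800))/(1+1127/46499) = 8873/10000 ≈ 0.887300
step 6 [6y] swap r/1=43/1484: DF=(1 − 43/1484·(0.959600+0.945800+0.935400+0.921800+0.887300))/(1+43/1484) = 8409/10000 ≈ 0.840900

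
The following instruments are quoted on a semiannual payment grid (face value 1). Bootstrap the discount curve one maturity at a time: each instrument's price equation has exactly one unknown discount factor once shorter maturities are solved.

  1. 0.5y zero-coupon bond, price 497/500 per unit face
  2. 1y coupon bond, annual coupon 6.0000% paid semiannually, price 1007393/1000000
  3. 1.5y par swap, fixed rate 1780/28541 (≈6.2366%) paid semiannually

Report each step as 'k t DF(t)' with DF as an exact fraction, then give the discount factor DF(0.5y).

1 1/2 497/500
2 1 9491/10000
3 3/2 911/1000
DF(0.5y) = 497/500 ≈ 0.994000

step 1 [0.5y] zero: DF = P = 497/500 ≈ 0.994000
step 2 [1y] bond c/2=3/100: DF=(1007393/1000000 − 3/100·(0.994000))/(1+3/100) = 9491/10000 ≈ 0.949100
step 3 [1.5y] swap r/2=890/28541: DF=(1 − 890/28541·(0.994000+0.949100))/(1+890/28541) = 911/1000 ≈ 0.911000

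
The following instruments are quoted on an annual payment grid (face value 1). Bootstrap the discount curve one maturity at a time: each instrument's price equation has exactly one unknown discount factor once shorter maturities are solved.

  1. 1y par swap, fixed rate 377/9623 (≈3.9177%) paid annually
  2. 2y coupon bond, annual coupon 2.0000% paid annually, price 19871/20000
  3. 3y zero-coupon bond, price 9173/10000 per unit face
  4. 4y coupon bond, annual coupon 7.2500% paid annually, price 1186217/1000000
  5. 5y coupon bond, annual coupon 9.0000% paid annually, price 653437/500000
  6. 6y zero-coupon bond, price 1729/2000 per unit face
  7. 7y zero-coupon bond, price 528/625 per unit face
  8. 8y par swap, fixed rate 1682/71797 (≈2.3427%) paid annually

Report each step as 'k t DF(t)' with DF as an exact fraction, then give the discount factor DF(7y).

1 1 9623/10000
2 2 597/625
3 3 9173/10000
4 4 1143/1250
5 5 4447/5000
6 6 1729/2000
7 7 528/625
8 8 4159/5000
DF(7y) = 528/625 ≈ 0.844800

step 1 [1y] swap r/1=377/9623: DF=(1 − 377/9623·(0))/(1+377/9623) = 9623/10000 ≈ 0.962300
step 2 [2y] bond c/1=1/50: DF=(19871/20000 − 1/50·(0.962300))/(1+1/50) = 597/625 ≈ 0.955200
step 3 [3y] zero: DF = P = 9173/10000 ≈ 0.917300
step 4 [4y] bond c/1=29/400: DF=(1186217/1000000 − 29/400·(0.962300+0.955200+0.917300))/(1+29/400) = 1143/1250 ≈ 0.914400
step 5 [5y] bond c/1=9/100: DF=(653437/500000 − 9/100·(0.962300+0.955200+0.917300+0.914400))/(1+9/100) = 4447/5000 ≈ 0.889400
step 6 [6y] zero: DF = P = 1729/2000 ≈ 0.864500
step 7 [7y] zero: DF = P = 528/625 ≈ 0.844800
step 8 [8y] swap r/1=1682/71797: DF=(1 − 1682/71797·(0.962300+0.955200+0.917300+0.914400+0.889400+0.864500+0.844800))/(1+1682/71797) = 4159/5000 ≈ 0.831800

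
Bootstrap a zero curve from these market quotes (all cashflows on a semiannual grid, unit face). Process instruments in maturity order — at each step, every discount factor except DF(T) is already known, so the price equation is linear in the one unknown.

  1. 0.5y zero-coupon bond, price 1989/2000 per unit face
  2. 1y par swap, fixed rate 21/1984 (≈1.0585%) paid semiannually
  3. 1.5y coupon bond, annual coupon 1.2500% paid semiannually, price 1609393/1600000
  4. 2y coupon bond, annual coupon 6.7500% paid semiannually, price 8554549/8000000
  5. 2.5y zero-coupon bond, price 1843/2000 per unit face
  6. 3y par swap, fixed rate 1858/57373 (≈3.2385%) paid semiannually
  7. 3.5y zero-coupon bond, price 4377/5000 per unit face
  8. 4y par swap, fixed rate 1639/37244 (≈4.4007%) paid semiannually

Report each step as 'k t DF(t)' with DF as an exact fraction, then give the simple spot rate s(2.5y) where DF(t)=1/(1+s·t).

1 1/2 1989/2000
2 1 1979/2000
3 3/2 9873/10000
4 2 4687/5000
5 5/2 1843/2000
6 3 9071/10000
7 7/2 4377/5000
8 4 8361/10000
s(2.5y) = (1/(1843/2000) − 1)/(5/2) = 314/9215 ≈ 3.4075%

step 1 [0.5y] zero: DF = P = 1989/2000 ≈ 0.994500
step 2 [1y] swap r/2=21/3968: DF=(1 − 21/3968·(0.994500))/(1+21/3968) = 1979/2000 ≈ 0.989500
step 3 [1.5y] bond c/2=1/160: DF=(1609393/1600000 − 1/160·(0.994500+0.989500))/(1+1/160) = 9873/10000 ≈ 0.987300
step 4 [2y] bond c/2=27/800: DF=(8554549/8000000 − 27/800·(0.994500+0.989500+0.987300))/(1+27/800) = 4687/5000 ≈ 0.937400
step 5 [2.5y] zero: DF = P = 1843/2000 ≈ 0.921500
step 6 [3y] swap r/2=929/57373: DF=(1 − 929/57373·(0.994500+0.989500+0.987300+0.937400+0.921500))/(1+929/57373) = 9071/10000 ≈ 0.907100
step 7 [3.5y] zero: DF = P = 4377/5000 ≈ 0.875400
step 8 [4y] swap r/2=1639/74488: DF=(1 − 1639/74488·(0.994500+0.989500+0.987300+0.937400+0.921500+0.907100+0.875400))/(1+1639/74488) = 8361/10000 ≈ 0.836100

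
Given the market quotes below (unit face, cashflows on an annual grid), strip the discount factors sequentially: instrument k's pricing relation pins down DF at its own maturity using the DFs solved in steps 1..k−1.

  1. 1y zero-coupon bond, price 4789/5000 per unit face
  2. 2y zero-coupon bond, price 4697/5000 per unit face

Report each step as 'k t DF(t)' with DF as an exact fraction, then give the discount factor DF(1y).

step 1 [1y] zero: DF = P = 4789/5000 ≈ 0.957800
step 2 [2y] zero: DF = P = 4697/5000 ≈ 0.939400

1 1 4789/5000
2 2 4697/5000
DF(1y) = 4789/5000 ≈ 0.957800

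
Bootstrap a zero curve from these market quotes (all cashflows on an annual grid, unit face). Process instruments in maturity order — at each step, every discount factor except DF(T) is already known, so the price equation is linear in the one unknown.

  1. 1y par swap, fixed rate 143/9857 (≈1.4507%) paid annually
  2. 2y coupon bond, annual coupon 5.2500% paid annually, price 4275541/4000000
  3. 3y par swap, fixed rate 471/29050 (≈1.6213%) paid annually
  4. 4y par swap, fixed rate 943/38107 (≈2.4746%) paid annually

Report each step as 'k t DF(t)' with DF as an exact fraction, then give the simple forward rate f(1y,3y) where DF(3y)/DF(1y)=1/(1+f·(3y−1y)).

step 1 [1y] swap r/1=143/9857: DF=(1 − 143/9857·(0))/(1+143/9857) = 9857/10000 ≈ 0.985700
step 2 [2y] bond c/1=21/400: DF=(4275541/4000000 − 21/400·(0.985700))/(1+21/400) = 604/625 ≈ 0.966400
step 3 [3y] swap r/1=471/29050: DF=(1 − 471/29050·(0.985700+0.966400))/(1+471/29050) = 9529/10000 ≈ 0.952900
step 4 [4y] swap r/1=943/38107: DF=(1 − 943/38107·(0.985700+0.966400+0.952900))/(1+943/38107) = 9057/10000 ≈ 0.905700

1 1 9857/10000
2 2 604/625
3 3 9529/10000
4 4 9057/10000
f(1y,3y) = ((9857/10000)/(9529/10000) − 1)/(2) = 164/9529 ≈ 1.7211%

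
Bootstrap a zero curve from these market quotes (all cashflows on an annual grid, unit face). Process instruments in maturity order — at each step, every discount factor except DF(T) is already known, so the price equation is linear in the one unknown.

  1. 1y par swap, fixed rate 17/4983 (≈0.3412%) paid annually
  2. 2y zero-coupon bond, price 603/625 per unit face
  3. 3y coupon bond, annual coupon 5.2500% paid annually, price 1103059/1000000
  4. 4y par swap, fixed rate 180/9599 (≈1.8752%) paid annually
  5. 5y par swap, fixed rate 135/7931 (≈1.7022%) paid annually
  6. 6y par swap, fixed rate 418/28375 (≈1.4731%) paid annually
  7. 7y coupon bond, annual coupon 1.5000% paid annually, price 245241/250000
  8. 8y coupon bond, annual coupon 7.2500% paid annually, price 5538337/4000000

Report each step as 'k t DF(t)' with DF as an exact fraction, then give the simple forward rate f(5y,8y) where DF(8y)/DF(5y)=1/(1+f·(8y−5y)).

step 1 [1y] swap r/1=17/4983: DF=(1 − 17/4983·(0))/(1+17/4983) = 4983/5000 ≈ 0.996600
step 2 [2y] zero: DF = P = 603/625 ≈ 0.964800
step 3 [3y] bond c/1=21/400: DF=(1103059/1000000 − 21/400·(0.996600+0.964800))/(1+21/400) = 4751/5000 ≈ 0.950200
step 4 [4y] swap r/1=180/9599: DF=(1 − 180/9599·(0.996600+0.964800+0.950200))/(1+180/9599) = 116/125 ≈ 0.928000
step 5 [5y] swap r/1=135/7931: DF=(1 − 135/7931·(0.996600+0.964800+0.950200+0.928000))/(1+135/7931) = 919/1000 ≈ 0.919000
step 6 [6y] swap r/1=418/28375: DF=(1 − 418/28375·(0.996600+0.964800+0.950200+0.928000+0.919000))/(1+418/28375) = 2291/2500 ≈ 0.916400
step 7 [7y] bond c/1=3/200: DF=(245241/250000 − 3/200·(0.996600+0.964800+0.950200+0.928000+0.919000+0.916400))/(1+3/200) = 4413/5000 ≈ 0.882600
step 8 [8y] bond c/1=29/400: DF=(5538337/4000000 − 29/400·(0.996600+0.964800+0.950200+0.928000+0.919000+0.916400+0.882600))/(1+29/400) = 8477/10000 ≈ 0.847700

1 1 4983/5000
2 2 603/625
3 3 4751/5000
4 4 116/125
5 5 919/1000
6 6 2291/2500
7 7 4413/5000
8 8 8477/10000
f(5y,8y) = ((919/1000)/(8477/10000) − 1)/(3) = 713/25431 ≈ 2.8037%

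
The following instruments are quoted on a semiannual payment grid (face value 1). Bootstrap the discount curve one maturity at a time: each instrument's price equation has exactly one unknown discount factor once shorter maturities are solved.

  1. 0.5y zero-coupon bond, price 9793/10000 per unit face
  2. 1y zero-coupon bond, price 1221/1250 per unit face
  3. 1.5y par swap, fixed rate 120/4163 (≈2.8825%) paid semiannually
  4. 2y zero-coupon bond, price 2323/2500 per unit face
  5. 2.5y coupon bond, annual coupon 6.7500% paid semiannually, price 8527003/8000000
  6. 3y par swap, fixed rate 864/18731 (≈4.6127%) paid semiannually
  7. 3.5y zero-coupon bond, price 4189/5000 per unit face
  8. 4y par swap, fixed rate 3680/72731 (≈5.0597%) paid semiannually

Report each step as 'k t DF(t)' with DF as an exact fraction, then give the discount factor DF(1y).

step 1 [0.5y] zero: DF = P = 9793/10000 ≈ 0.979300
step 2 [1y] zero: DF = P = 1221/1250 ≈ 0.976800
step 3 [1.5y] swap r/2=60/4163: DF=(1 − 60/4163·(0.979300+0.976800))/(1+60/4163) = 479/500 ≈ 0.958000
step 4 [2y] zero: DF = P = 2323/2500 ≈ 0.929200
step 5 [2.5y] bond c/2=27/800: DF=(8527003/8000000 − 27/800·(0.979300+0.976800+0.958000+0.929200))/(1+27/800) = 566/625 ≈ 0.905600
step 6 [3y] swap r/2=432/18731: DF=(1 − 432/18731·(0.979300+0.976800+0.958000+0.929200+0.905600))/(1+432/18731) = 544/625 ≈ 0.870400
step 7 [3.5y] zero: DF = P = 4189/5000 ≈ 0.837800
step 8 [4y] swap r/2=1840/72731: DF=(1 − 1840/72731·(0.979300+0.976800+0.958000+0.929200+0.905600+0.870400+0.837800))/(1+1840/72731) = 102/125 ≈ 0.816000

1 1/2 9793/10000
2 1 1221/1250
3 3/2 479/500
4 2 2323/2500
5 5/2 566/625
6 3 544/625
7 7/2 4189/5000
8 4 102/125
DF(1y) = 1221/1250 ≈ 0.976800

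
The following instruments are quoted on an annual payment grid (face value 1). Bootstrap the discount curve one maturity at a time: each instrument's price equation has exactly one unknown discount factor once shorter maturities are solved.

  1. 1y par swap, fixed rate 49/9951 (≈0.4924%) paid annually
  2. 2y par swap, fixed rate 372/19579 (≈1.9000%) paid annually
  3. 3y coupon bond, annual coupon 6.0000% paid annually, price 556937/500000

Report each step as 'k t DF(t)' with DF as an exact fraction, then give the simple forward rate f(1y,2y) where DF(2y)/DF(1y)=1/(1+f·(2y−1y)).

1 1 9951/10000
2 2 2407/2500
3 3 47/50
f(1y,2y) = ((9951/10000)/(2407/2500) − 1)/(1) = 323/9628 ≈ 3.3548%

step 1 [1y] swap r/1=49/9951: DF=(1 − 49/9951·(0))/(1+49/9951) = 9951/10000 ≈ 0.995100
step 2 [2y] swap r/1=372/19579: DF=(1 − 372/19579·(0.995100))/(1+372/19579) = 2407/2500 ≈ 0.962800
step 3 [3y] bond c/1=3/50: DF=(556937/500000 − 3/50·(0.995100+0.962800))/(1+3/50) = 47/50 ≈ 0.940000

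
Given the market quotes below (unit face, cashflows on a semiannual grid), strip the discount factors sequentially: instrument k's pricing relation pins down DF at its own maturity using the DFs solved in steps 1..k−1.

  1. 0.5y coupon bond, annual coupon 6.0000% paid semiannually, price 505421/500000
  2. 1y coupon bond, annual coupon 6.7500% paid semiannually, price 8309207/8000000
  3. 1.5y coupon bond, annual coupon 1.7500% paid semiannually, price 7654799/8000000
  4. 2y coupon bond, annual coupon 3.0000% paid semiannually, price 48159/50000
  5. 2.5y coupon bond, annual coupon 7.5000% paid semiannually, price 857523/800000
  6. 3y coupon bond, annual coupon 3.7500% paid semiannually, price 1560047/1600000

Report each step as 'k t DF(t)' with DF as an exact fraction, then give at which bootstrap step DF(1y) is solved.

step 1 [0.5y] bond c/2=3/100: DF=(505421/500000 − 3/100·(0))/(1+3/100) = 4907/5000 ≈ 0.981400
step 2 [1y] bond c/2=27/800: DF=(8309207/8000000 − 27/800·(0.981400))/(1+27/800) = 9727/10000 ≈ 0.972700
step 3 [1.5y] bond c/2=7/800: DF=(7654799/8000000 − 7/800·(0.981400+0.972700))/(1+7/800) = 2329/2500 ≈ 0.931600
step 4 [2y] bond c/2=3/200: DF=(48159/50000 − 3/200·(0.981400+0.972700+0.931600))/(1+3/200) = 9063/10000 ≈ 0.906300
step 5 [2.5y] bond c/2=3/80: DF=(857523/800000 − 3/80·(0.981400+0.972700+0.931600+0.906300))/(1+3/80) = 8961/10000 ≈ 0.896100
step 6 [3y] bond c/2=3/160: DF=(1560047/1600000 − 3/160·(0.981400+0.972700+0.931600+0.906300+0.896100))/(1+3/160) = 2177/2500 ≈ 0.870800

1 1/2 4907/5000
2 1 9727/10000
3 3/2 2329/2500
4 2 9063/10000
5 5/2 8961/10000
6 3 2177/2500
DF(1y) is solved at step 2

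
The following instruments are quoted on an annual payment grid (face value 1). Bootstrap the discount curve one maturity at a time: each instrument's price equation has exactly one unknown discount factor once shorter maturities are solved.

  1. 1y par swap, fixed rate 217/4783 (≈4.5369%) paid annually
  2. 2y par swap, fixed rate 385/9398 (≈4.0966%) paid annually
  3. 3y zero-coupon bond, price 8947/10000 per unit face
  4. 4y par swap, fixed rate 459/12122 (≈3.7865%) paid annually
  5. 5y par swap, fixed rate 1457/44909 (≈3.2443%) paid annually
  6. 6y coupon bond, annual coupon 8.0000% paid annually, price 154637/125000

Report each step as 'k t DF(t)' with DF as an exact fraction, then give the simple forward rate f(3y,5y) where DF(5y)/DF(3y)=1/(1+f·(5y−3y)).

step 1 [1y] swap r/1=217/4783: DF=(1 − 217/4783·(0))/(1+217/4783) = 4783/5000 ≈ 0.956600
step 2 [2y] swap r/1=385/9398: DF=(1 − 385/9398·(0.956600))/(1+385/9398) = 923/1000 ≈ 0.923000
step 3 [3y] zero: DF = P = 8947/10000 ≈ 0.894700
step 4 [4y] swap r/1=459/12122: DF=(1 − 459/12122·(0.956600+0.923000+0.894700))/(1+459/12122) = 8623/10000 ≈ 0.862300
step 5 [5y] swap r/1=1457/44909: DF=(1 − 1457/44909·(0.956600+0.923000+0.894700+0.862300))/(1+1457/44909) = 8543/10000 ≈ 0.854300
step 6 [6y] bond c/1=2/25: DF=(154637/125000 − 2/25·(0.956600+0.923000+0.894700+0.862300+0.854300))/(1+2/25) = 508/625 ≈ 0.812800

1 1 4783/5000
2 2 923/1000
3 3 8947/10000
4 4 8623/10000
5 5 8543/10000
6 6 508/625
f(3y,5y) = ((8947/10000)/(8543/10000) − 1)/(2) = 202/8543 ≈ 2.3645%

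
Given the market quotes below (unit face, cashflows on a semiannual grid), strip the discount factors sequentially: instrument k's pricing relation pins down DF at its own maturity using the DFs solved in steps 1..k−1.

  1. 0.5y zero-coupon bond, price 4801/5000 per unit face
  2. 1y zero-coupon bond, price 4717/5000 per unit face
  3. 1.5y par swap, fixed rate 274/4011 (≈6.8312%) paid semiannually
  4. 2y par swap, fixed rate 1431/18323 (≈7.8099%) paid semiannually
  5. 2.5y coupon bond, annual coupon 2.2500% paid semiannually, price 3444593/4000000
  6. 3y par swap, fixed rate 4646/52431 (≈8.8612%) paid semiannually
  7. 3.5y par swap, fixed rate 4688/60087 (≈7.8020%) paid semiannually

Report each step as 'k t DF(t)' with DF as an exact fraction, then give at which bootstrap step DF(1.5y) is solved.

1 1/2 4801/5000
2 1 4717/5000
3 3/2 9041/10000
4 2 8569/10000
5 5/2 2027/2500
6 3 7677/10000
7 7/2 957/1250
DF(1.5y) is solved at step 3

step 1 [0.5y] zero: DF = P = 4801/5000 ≈ 0.960200
step 2 [1y] zero: DF = P = 4717/5000 ≈ 0.943400
step 3 [1.5y] swap r/2=137/4011: DF=(1 − 137/4011·(0.960200+0.943400))/(1+137/4011) = 9041/10000 ≈ 0.904100
step 4 [2y] swap r/2=1431/36646: DF=(1 − 1431/36646·(0.960200+0.943400+0.904100))/(1+1431/36646) = 8569/10000 ≈ 0.856900
step 5 [2.5y] bond c/2=9/800: DF=(3444593/4000000 − 9/800·(0.960200+0.943400+0.904100+0.856900))/(1+9/800) = 2027/2500 ≈ 0.810800
step 6 [3y] swap r/2=2323/52431: DF=(1 − 2323/52431·(0.960200+0.943400+0.904100+0.856900+0.810800))/(1+2323/52431) = 7677/10000 ≈ 0.767700
step 7 [3.5y] swap r/2=2344/60087: DF=(1 − 2344/60087·(0.960200+0.943400+0.904100+0.856900+0.810800+0.767700))/(1+2344/60087) = 957/1250 ≈ 0.765600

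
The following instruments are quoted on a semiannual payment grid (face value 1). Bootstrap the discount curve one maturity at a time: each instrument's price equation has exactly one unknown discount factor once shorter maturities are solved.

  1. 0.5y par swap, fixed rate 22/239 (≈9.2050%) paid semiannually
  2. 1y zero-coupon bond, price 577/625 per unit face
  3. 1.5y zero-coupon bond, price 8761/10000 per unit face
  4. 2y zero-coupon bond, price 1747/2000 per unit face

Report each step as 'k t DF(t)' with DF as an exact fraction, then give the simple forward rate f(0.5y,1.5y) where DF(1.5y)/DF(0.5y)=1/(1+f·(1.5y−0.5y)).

step 1 [0.5y] swap r/2=11/239: DF=(1 − 11/239·(0))/(1+11/239) = 239/250 ≈ 0.956000
step 2 [1y] zero: DF = P = 577/625 ≈ 0.923200
step 3 [1.5y] zero: DF = P = 8761/10000 ≈ 0.876100
step 4 [2y] zero: DF = P = 1747/2000 ≈ 0.873500

1 1/2 239/250
2 1 577/625
3 3/2 8761/10000
4 2 1747/2000
f(0.5y,1.5y) = ((239/250)/(8761/10000) − 1)/(1) = 799/8761 ≈ 9.1200%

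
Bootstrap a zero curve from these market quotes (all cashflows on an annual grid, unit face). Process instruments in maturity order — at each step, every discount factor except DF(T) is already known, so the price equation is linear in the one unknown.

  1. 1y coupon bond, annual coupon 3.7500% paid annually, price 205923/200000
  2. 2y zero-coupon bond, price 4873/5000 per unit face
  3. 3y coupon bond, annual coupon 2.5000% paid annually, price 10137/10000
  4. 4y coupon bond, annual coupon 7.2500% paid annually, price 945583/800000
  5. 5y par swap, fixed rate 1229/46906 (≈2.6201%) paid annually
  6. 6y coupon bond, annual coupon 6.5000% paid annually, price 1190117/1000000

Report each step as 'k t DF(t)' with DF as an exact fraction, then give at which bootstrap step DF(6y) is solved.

1 1 2481/2500
2 2 4873/5000
3 3 941/1000
4 4 1811/2000
5 5 8771/10000
6 6 1039/1250
DF(6y) is solved at step 6

step 1 [1y] bond c/1=3/80: DF=(205923/200000 − 3/80·(0))/(1+3/80) = 2481/2500 ≈ 0.992400
step 2 [2y] zero: DF = P = 4873/5000 ≈ 0.974600
step 3 [3y] bond c/1=1/40: DF=(10137/10000 − 1/40·(0.992400+0.974600))/(1+1/40) = 941/1000 ≈ 0.941000
step 4 [4y] bond c/1=29/400: DF=(945583/800000 − 29/400·(0.992400+0.974600+0.941000))/(1+29/400) = 1811/2000 ≈ 0.905500
step 5 [5y] swap r/1=1229/46906: DF=(1 − 1229/46906·(0.992400+0.974600+0.941000+0.905500))/(1+1229/46906) = 8771/10000 ≈ 0.877100
step 6 [6y] bond c/1=13/200: DF=(1190117/1000000 − 13/200·(0.992400+0.974600+0.941000+0.905500+0.877100))/(1+13/200) = 1039/1250 ≈ 0.831200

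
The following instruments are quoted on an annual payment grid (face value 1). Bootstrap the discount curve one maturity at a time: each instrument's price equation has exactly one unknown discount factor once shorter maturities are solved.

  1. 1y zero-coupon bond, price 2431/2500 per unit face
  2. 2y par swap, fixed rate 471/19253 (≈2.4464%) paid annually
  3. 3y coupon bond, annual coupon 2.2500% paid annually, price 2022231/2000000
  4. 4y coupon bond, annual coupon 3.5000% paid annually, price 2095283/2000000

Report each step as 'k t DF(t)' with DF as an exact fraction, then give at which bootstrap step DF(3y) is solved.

1 1 2431/2500
2 2 9529/10000
3 3 1893/2000
4 4 9151/10000
DF(3y) is solved at step 3

step 1 [1y] zero: DF = P = 2431/2500 ≈ 0.972400
step 2 [2y] swap r/1=471/19253: DF=(1 − 471/19253·(0.972400))/(1+471/19253) = 9529/10000 ≈ 0.952900
step 3 [3y] bond c/1=9/400: DF=(2022231/2000000 − 9/400·(0.972400+0.952900))/(1+9/400) = 1893/2000 ≈ 0.946500
step 4 [4y] bond c/1=7/200: DF=(2095283/2000000 − 7/200·(0.972400+0.952900+0.946500))/(1+7/200) = 9151/10000 ≈ 0.915100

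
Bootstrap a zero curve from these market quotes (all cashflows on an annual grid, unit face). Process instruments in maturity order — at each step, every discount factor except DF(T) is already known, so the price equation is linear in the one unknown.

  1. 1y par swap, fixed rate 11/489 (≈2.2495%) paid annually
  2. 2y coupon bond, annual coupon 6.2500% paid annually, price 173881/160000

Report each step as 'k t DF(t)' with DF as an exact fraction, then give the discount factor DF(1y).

step 1 [1y] swap r/1=11/489: DF=(1 − 11/489·(0))/(1+11/489) = 489/500 ≈ 0.978000
step 2 [2y] bond c/1=1/16: DF=(173881/160000 − 1/16·(0.978000))/(1+1/16) = 9653/10000 ≈ 0.965300

1 1 489/500
2 2 9653/10000
DF(1y) = 489/500 ≈ 0.978000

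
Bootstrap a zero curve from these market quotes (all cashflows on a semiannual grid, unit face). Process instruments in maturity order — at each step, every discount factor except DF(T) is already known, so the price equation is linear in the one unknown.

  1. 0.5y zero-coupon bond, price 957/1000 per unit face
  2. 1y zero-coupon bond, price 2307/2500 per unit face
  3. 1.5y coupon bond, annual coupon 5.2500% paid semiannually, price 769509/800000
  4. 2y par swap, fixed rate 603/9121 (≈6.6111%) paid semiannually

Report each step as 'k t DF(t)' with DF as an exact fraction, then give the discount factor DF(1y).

step 1 [0.5y] zero: DF = P = 957/1000 ≈ 0.957000
step 2 [1y] zero: DF = P = 2307/2500 ≈ 0.922800
step 3 [1.5y] bond c/2=21/800: DF=(769509/800000 − 21/800·(0.957000+0.922800))/(1+21/800) = 2223/2500 ≈ 0.889200
step 4 [2y] swap r/2=603/18242: DF=(1 − 603/18242·(0.957000+0.922800+0.889200))/(1+603/18242) = 4397/5000 ≈ 0.879400

1 1/2 957/1000
2 1 2307/2500
3 3/2 2223/2500
4 2 4397/5000
DF(1y) = 2307/2500 ≈ 0.922800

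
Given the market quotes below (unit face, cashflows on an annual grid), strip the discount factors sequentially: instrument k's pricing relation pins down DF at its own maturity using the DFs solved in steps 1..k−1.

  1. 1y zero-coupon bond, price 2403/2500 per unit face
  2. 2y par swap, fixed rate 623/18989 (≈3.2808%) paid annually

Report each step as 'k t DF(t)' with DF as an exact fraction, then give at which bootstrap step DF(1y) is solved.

1 1 2403/2500
2 2 9377/10000
DF(1y) is solved at step 1

step 1 [1y] zero: DF = P = 2403/2500 ≈ 0.961200
step 2 [2y] swap r/1=623/18989: DF=(1 − 623/18989·(0.961200))/(1+623/18989) = 9377/10000 ≈ 0.937700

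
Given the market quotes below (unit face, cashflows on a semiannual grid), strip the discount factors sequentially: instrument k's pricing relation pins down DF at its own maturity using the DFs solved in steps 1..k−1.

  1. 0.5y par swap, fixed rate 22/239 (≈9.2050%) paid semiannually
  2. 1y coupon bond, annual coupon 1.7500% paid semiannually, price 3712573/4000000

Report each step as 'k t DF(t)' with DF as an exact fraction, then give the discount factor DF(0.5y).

step 1 [0.5y] swap r/2=11/239: DF=(1 − 11/239·(0))/(1+11/239) = 239/250 ≈ 0.956000
step 2 [1y] bond c/2=7/800: DF=(3712573/4000000 − 7/800·(0.956000))/(1+7/800) = 4559/5000 ≈ 0.911800

1 1/2 239/250
2 1 4559/5000
DF(0.5y) = 239/250 ≈ 0.956000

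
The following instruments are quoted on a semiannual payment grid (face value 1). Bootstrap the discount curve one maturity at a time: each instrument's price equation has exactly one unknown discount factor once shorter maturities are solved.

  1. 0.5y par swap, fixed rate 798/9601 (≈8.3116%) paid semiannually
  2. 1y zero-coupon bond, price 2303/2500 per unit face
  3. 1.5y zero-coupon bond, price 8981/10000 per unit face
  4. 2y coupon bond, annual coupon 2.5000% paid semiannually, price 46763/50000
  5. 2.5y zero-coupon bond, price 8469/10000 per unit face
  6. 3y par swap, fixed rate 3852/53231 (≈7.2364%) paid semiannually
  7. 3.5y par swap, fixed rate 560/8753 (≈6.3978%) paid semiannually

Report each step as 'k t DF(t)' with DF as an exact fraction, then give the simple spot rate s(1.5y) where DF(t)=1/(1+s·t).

step 1 [0.5y] swap r/2=399/9601: DF=(1 − 399/9601·(0))/(1+399/9601) = 9601/10000 ≈ 0.960100
step 2 [1y] zero: DF = P = 2303/2500 ≈ 0.921200
step 3 [1.5y] zero: DF = P = 8981/10000 ≈ 0.898100
step 4 [2y] bond c/2=1/80: DF=(46763/50000 − 1/80·(0.960100+0.921200+0.898100))/(1+1/80) = 4447/5000 ≈ 0.889400
step 5 [2.5y] zero: DF = P = 8469/10000 ≈ 0.846900
step 6 [3y] swap r/2=1926/53231: DF=(1 − 1926/53231·(0.960100+0.921200+0.898100+0.889400+0.846900))/(1+1926/53231) = 4037/5000 ≈ 0.807400
step 7 [3.5y] swap r/2=280/8753: DF=(1 − 280/8753·(0.960100+0.921200+0.898100+0.889400+0.846900+0.807400))/(1+280/8753) = 201/250 ≈ 0.804000

1 1/2 9601/10000
2 1 2303/2500
3 3/2 8981/10000
4 2 4447/5000
5 5/2 8469/10000
6 3 4037/5000
7 7/2 201/250
s(1.5y) = (1/(8981/10000) − 1)/(3/2) = 2038/26943 ≈ 7.5641%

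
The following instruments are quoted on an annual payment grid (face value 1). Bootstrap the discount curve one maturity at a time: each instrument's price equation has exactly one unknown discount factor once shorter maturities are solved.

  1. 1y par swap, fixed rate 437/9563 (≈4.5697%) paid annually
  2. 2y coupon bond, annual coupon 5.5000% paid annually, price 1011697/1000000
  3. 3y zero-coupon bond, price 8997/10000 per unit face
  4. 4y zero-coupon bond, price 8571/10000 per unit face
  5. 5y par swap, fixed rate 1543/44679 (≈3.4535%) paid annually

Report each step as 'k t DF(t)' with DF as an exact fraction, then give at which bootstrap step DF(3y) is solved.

1 1 9563/10000
2 2 9091/10000
3 3 8997/10000
4 4 8571/10000
5 5 8457/10000
DF(3y) is solved at step 3

step 1 [1y] swap r/1=437/9563: DF=(1 − 437/9563·(0))/(1+437/9563) = 9563/10000 ≈ 0.956300
step 2 [2y] bond c/1=11/200: DF=(1011697/1000000 − 11/200·(0.956300))/(1+11/200) = 9091/10000 ≈ 0.909100
step 3 [3y] zero: DF = P = 8997/10000 ≈ 0.899700
step 4 [4y] zero: DF = P = 8571/10000 ≈ 0.857100
step 5 [5y] swap r/1=1543/44679: DF=(1 − 1543/44679·(0.956300+0.909100+0.899700+0.857100))/(1+1543/44679) = 8457/10000 ≈ 0.845700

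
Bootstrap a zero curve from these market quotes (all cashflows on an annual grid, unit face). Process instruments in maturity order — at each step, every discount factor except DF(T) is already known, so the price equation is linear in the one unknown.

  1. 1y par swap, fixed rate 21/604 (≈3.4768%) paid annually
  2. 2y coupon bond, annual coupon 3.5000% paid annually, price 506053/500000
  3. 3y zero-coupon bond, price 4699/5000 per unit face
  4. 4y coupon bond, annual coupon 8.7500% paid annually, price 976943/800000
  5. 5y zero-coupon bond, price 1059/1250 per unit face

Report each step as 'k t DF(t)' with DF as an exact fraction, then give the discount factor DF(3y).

1 1 604/625
2 2 2363/2500
3 3 4699/5000
4 4 1787/2000
5 5 1059/1250
DF(3y) = 4699/5000 ≈ 0.939800

step 1 [1y] swap r/1=21/604: DF=(1 − 21/604·(0))/(1+21/604) = 604/625 ≈ 0.966400
step 2 [2y] bond c/1=7/200: DF=(506053/500000 − 7/200·(0.966400))/(1+7/200) = 2363/2500 ≈ 0.945200
step 3 [3y] zero: DF = P = 4699/5000 ≈ 0.939800
step 4 [4y] bond c/1=7/80: DF=(976943/800000 − 7/80·(0.966400+0.945200+0.939800))/(1+7/80) = 1787/2000 ≈ 0.893500
step 5 [5y] zero: DF = P = 1059/1250 ≈ 0.847200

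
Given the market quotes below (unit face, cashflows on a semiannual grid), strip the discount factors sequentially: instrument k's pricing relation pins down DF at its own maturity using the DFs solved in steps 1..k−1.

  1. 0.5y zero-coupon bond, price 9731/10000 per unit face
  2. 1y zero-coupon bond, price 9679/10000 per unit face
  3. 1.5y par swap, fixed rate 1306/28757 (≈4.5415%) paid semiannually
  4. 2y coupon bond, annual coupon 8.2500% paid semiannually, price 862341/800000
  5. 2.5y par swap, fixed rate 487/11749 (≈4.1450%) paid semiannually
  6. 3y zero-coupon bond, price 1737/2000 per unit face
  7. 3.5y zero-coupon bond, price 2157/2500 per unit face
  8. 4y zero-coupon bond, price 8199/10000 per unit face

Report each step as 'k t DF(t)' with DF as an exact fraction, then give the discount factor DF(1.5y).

1 1/2 9731/10000
2 1 9679/10000
3 3/2 9347/10000
4 2 9213/10000
5 5/2 4513/5000
6 3 1737/2000
7 7/2 2157/2500
8 4 8199/10000
DF(1.5y) = 9347/10000 ≈ 0.934700

step 1 [0.5y] zero: DF = P = 9731/10000 ≈ 0.973100
step 2 [1y] zero: DF = P = 9679/10000 ≈ 0.967900
step 3 [1.5y] swap r/2=653/28757: DF=(1 − 653/28757·(0.973100+0.967900))/(1+653/28757) = 9347/10000 ≈ 0.934700
step 4 [2y] bond c/2=33/800: DF=(862341/800000 − 33/800·(0.973100+0.967900+0.934700))/(1+33/800) = 9213/10000 ≈ 0.921300
step 5 [2.5y] swap r/2=487/23498: DF=(1 − 487/23498·(0.973100+0.967900+0.934700+0.921300))/(1+487/23498) = 4513/5000 ≈ 0.902600
step 6 [3y] zero: DF = P = 1737/2000 ≈ 0.868500
step 7 [3.5y] zero: DF = P = 2157/2500 ≈ 0.862800
step 8 [4y] zero: DF = P = 8199/10000 ≈ 0.819900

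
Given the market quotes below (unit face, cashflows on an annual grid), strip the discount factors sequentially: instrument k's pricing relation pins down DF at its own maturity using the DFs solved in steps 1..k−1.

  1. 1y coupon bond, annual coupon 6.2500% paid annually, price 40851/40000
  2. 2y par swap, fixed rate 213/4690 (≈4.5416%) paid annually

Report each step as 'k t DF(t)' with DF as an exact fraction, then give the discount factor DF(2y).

1 1 2403/2500
2 2 2287/2500
DF(2y) = 2287/2500 ≈ 0.914800

step 1 [1y] bond c/1=1/16: DF=(40851/40000 − 1/16·(0))/(1+1/16) = 2403/2500 ≈ 0.961200
step 2 [2y] swap r/1=213/4690: DF=(1 − 213/4690·(0.961200))/(1+213/4690) = 2287/2500 ≈ 0.914800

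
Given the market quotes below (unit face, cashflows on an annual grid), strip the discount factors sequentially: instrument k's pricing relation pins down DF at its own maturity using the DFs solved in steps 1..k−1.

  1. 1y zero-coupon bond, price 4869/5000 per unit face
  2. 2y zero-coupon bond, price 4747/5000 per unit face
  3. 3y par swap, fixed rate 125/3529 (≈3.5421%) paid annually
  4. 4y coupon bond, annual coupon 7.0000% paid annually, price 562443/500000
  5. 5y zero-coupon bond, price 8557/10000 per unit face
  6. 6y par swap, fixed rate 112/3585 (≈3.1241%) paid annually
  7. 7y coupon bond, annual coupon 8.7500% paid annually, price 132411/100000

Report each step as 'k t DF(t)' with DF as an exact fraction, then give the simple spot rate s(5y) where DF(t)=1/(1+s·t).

1 1 4869/5000
2 2 4747/5000
3 3 9/10
4 4 4333/5000
5 5 8557/10000
6 6 104/125
7 7 7849/10000
s(5y) = (1/(8557/10000) − 1)/(5) = 1443/42785 ≈ 3.3727%

step 1 [1y] zero: DF = P = 4869/5000 ≈ 0.973800
step 2 [2y] zero: DF = P = 4747/5000 ≈ 0.949400
step 3 [3y] swap r/1=125/3529: DF=(1 − 125/3529·(0.973800+0.949400))/(1+125/3529) = 9/10 ≈ 0.900000
step 4 [4y] bond c/1=7/100: DF=(562443/500000 − 7/100·(0.973800+0.949400+0.900000))/(1+7/100) = 4333/5000 ≈ 0.866600
step 5 [5y] zero: DF = P = 8557/10000 ≈ 0.855700
step 6 [6y] swap r/1=112/3585: DF=(1 − 112/3585·(0.973800+0.949400+0.900000+0.866600+0.855700))/(1+112/3585) = 104/125 ≈ 0.832000
step 7 [7y] bond c/1=7/80: DF=(132411/100000 − 7/80·(0.973800+0.949400+0.900000+0.866600+0.855700+0.832000))/(1+7/80) = 7849/10000 ≈ 0.784900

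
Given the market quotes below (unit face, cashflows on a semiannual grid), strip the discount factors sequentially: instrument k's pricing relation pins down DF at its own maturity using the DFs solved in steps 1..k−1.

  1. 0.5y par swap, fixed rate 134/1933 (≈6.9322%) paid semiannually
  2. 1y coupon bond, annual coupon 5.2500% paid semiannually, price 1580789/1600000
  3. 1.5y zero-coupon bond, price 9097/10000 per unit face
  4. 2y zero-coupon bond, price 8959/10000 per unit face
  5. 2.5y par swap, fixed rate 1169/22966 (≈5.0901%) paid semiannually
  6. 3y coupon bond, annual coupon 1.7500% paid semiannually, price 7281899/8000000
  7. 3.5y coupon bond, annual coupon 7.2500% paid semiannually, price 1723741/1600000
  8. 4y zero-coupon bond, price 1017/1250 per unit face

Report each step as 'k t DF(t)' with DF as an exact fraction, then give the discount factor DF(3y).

step 1 [0.5y] swap r/2=67/1933: DF=(1 − 67/1933·(0))/(1+67/1933) = 1933/2000 ≈ 0.966500
step 2 [1y] bond c/2=21/800: DF=(1580789/1600000 − 21/800·(0.966500))/(1+21/800) = 469/500 ≈ 0.938000
step 3 [1.5y] zero: DF = P = 9097/10000 ≈ 0.909700
step 4 [2y] zero: DF = P = 8959/10000 ≈ 0.895900
step 5 [2.5y] swap r/2=1169/45932: DF=(1 − 1169/45932·(0.966500+0.938000+0.909700+0.895900))/(1+1169/45932) = 8831/10000 ≈ 0.883100
step 6 [3y] bond c/2=7/800: DF=(7281899/8000000 − 7/800·(0.966500+0.938000+0.909700+0.895900+0.883100))/(1+7/800) = 69/80 ≈ 0.862500
step 7 [3.5y] bond c/2=29/800: DF=(1723741/1600000 − 29/800·(0.966500+0.938000+0.909700+0.895900+0.883100+0.862500))/(1+29/800) = 1061/1250 ≈ 0.848800
step 8 [4y] zero: DF = P = 1017/1250 ≈ 0.813600

1 1/2 1933/2000
2 1 469/500
3 3/2 9097/10000
4 2 8959/10000
5 5/2 8831/10000
6 3 69/80
7 7/2 1061/1250
8 4 1017/1250
DF(3y) = 69/80 ≈ 0.862500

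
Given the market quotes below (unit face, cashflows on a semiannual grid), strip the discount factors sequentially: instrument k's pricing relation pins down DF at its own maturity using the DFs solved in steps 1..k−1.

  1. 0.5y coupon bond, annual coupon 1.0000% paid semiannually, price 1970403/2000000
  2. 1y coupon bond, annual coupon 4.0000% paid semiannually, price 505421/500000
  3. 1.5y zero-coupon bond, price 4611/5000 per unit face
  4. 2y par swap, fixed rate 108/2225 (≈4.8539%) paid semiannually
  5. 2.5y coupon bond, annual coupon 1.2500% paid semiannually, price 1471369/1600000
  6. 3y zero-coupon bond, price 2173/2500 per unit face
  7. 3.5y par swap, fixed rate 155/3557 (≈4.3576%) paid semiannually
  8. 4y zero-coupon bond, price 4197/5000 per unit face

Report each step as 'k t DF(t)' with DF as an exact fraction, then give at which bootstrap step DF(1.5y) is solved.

1 1/2 9803/10000
2 1 4859/5000
3 3/2 4611/5000
4 2 4541/5000
5 5/2 1113/1250
6 3 2173/2500
7 7/2 1721/2000
8 4 4197/5000
DF(1.5y) is solved at step 3

step 1 [0.5y] bond c/2=1/200: DF=(1970403/2000000 − 1/200·(0))/(1+1/200) = 9803/10000 ≈ 0.980300
step 2 [1y] bond c/2=1/50: DF=(505421/500000 − 1/50·(0.980300))/(1+1/50) = 4859/5000 ≈ 0.971800
step 3 [1.5y] zero: DF = P = 4611/5000 ≈ 0.922200
step 4 [2y] swap r/2=54/2225: DF=(1 − 54/2225·(0.980300+0.971800+0.922200))/(1+54/2225) = 4541/5000 ≈ 0.908200
step 5 [2.5y] bond c/2=1/160: DF=(1471369/1600000 − 1/160·(0.980300+0.971800+0.922200+0.908200))/(1+1/160) = 1113/1250 ≈ 0.890400
step 6 [3y] zero: DF = P = 2173/2500 ≈ 0.869200
step 7 [3.5y] swap r/2=155/7114: DF=(1 − 155/7114·(0.980300+0.971800+0.922200+0.908200+0.890400+0.869200))/(1+155/7114) = 1721/2000 ≈ 0.860500
step 8 [4y] zero: DF = P = 4197/5000 ≈ 0.839400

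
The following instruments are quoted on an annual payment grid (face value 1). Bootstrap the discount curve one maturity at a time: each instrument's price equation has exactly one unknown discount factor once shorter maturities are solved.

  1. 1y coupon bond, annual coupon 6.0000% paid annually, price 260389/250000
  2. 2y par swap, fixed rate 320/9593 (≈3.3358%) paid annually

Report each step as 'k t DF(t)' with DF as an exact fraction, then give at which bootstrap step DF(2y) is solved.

step 1 [1y] bond c/1=3/50: DF=(260389/250000 − 3/50·(0))/(1+3/50) = 4913/5000 ≈ 0.982600
step 2 [2y] swap r/1=320/9593: DF=(1 − 320/9593·(0.982600))/(1+320/9593) = 117/125 ≈ 0.936000

1 1 4913/5000
2 2 117/125
DF(2y) is solved at step 2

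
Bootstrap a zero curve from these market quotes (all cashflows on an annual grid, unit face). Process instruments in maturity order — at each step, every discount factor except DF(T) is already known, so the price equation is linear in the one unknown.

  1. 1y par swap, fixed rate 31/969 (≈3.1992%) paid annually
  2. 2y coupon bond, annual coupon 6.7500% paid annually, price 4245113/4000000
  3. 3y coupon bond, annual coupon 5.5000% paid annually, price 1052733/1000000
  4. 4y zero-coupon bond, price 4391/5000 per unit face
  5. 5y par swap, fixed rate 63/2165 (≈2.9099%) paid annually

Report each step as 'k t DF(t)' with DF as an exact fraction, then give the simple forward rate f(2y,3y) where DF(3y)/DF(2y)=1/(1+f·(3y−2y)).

step 1 [1y] swap r/1=31/969: DF=(1 − 31/969·(0))/(1+31/969) = 969/1000 ≈ 0.969000
step 2 [2y] bond c/1=27/400: DF=(4245113/4000000 − 27/400·(0.969000))/(1+27/400) = 9329/10000 ≈ 0.932900
step 3 [3y] bond c/1=11/200: DF=(1052733/1000000 − 11/200·(0.969000+0.932900))/(1+11/200) = 8987/10000 ≈ 0.898700
step 4 [4y] zero: DF = P = 4391/5000 ≈ 0.878200
step 5 [5y] swap r/1=63/2165: DF=(1 − 63/2165·(0.969000+0.932900+0.898700+0.878200))/(1+63/2165) = 8677/10000 ≈ 0.867700

1 1 969/1000
2 2 9329/10000
3 3 8987/10000
4 4 4391/5000
5 5 8677/10000
f(2y,3y) = ((9329/10000)/(8987/10000) − 1)/(1) = 18/473 ≈ 3.8055%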